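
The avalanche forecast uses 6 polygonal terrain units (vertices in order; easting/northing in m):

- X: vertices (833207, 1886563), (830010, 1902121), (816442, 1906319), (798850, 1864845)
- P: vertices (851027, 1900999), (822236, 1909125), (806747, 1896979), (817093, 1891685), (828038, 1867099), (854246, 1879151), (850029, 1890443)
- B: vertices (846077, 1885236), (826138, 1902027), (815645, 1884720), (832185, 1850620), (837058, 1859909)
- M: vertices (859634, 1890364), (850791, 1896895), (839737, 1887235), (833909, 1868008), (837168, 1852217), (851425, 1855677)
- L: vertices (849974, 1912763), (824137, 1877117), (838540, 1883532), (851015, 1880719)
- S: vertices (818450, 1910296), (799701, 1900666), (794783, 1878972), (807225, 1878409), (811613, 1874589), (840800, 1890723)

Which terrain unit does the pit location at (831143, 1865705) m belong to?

B

Cast a ray rightward from (831143, 1865705). For each polygon, the edges (by vertex number in listed order) whose endpoints lie on opposite sides of northing = 1865705, where each meets that height, and whether that is right or left of the point:
X: 3–4 at easting≈799214.8 (left), 4–1 at easting≈800210.5 (left) → 0 crossings.
P: no edge straddles that height → 0 crossings.
B: 3–4 at easting≈824868.1 (left), 5–1 at easting≈839122.0 (right) → 1 crossing.
M: 4–5 at easting≈834384.3 (right), 6–1 at easting≈853798.2 (right) → 2 crossings.
L: no edge straddles that height → 0 crossings.
S: no edge straddles that height → 0 crossings.
Only B has an odd count, so the point is inside B.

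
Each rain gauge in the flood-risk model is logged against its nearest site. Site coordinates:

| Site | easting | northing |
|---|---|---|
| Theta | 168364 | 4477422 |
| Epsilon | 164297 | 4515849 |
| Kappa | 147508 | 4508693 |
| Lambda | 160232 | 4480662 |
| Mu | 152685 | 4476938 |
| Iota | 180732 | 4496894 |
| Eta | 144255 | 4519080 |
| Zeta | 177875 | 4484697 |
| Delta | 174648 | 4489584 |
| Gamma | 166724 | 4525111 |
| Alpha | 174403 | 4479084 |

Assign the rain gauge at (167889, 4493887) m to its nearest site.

Squared distances to each site:
Theta: 271321850.000; Epsilon: 495231908.000; Kappa: 634602797.000; Lambda: 233530274.000; Mu: 518430217.000; Iota: 173984698.000; Eta: 1193253205.000; Zeta: 184176296.000; Delta: 64199890.000; Gamma: 976295401.000; Alpha: 261561005.000.
Minimum at Delta.

Delta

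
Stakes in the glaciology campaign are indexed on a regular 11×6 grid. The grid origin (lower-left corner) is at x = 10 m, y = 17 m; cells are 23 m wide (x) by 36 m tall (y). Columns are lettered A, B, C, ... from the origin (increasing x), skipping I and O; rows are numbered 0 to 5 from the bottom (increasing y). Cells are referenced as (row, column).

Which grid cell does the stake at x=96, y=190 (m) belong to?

Column index: ⌊(96 − 10) / 23⌋ = ⌊3.739⌋ = 3 → column D
Row offset from origin: ⌊(190 − 17) / 36⌋ = ⌊4.806⌋ = 4 → row 4

(4, D)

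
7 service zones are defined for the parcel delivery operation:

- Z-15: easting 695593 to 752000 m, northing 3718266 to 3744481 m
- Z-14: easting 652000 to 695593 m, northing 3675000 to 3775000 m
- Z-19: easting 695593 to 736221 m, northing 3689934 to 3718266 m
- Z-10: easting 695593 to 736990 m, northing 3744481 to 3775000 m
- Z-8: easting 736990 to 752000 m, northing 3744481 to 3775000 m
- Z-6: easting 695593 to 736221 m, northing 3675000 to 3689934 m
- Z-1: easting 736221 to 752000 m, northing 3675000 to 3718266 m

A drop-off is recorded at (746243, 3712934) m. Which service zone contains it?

The point has easting = 746243 and northing = 3712934.
Only Z-1 satisfies 736221 ≤ easting ≤ 752000 and 3675000 ≤ northing ≤ 3718266.

Z-1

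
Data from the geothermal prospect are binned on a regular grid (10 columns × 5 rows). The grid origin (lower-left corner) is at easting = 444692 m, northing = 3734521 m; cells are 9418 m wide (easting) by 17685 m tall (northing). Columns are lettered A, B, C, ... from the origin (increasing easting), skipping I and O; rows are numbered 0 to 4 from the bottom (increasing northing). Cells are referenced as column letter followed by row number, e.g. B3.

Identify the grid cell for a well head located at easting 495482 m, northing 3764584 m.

F1

Column index: ⌊(495482 − 444692) / 9418⌋ = ⌊5.393⌋ = 5 → column F
Row offset from origin: ⌊(3764584 − 3734521) / 17685⌋ = ⌊1.700⌋ = 1 → row 1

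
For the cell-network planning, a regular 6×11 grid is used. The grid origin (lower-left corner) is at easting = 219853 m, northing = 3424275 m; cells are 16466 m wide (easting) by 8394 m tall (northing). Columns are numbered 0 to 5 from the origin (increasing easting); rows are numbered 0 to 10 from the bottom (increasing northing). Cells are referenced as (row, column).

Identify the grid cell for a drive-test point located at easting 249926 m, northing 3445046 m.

(2, 1)

Column index: ⌊(249926 − 219853) / 16466⌋ = ⌊1.826⌋ = 1
Row offset from origin: ⌊(3445046 − 3424275) / 8394⌋ = ⌊2.475⌋ = 2 → row 2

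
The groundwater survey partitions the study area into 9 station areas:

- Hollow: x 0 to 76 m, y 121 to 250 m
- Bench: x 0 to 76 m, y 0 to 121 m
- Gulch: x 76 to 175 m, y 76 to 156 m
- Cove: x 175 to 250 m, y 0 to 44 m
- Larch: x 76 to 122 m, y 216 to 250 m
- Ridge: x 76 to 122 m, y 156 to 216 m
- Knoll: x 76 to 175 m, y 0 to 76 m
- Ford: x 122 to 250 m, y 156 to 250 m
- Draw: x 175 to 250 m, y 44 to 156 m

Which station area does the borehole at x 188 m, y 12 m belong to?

The point has x = 188 and y = 12.
Only Cove satisfies 175 ≤ x ≤ 250 and 0 ≤ y ≤ 44.

Cove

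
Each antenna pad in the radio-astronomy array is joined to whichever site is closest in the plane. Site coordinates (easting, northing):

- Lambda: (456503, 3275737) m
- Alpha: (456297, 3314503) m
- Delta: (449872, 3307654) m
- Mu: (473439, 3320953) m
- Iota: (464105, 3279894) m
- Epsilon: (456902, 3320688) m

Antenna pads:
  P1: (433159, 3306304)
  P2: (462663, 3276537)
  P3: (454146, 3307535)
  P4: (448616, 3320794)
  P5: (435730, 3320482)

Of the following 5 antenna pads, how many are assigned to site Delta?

3

P1 → Delta
P2 → Iota
P3 → Delta
P4 → Epsilon
P5 → Delta
3 of the 5 go to Delta.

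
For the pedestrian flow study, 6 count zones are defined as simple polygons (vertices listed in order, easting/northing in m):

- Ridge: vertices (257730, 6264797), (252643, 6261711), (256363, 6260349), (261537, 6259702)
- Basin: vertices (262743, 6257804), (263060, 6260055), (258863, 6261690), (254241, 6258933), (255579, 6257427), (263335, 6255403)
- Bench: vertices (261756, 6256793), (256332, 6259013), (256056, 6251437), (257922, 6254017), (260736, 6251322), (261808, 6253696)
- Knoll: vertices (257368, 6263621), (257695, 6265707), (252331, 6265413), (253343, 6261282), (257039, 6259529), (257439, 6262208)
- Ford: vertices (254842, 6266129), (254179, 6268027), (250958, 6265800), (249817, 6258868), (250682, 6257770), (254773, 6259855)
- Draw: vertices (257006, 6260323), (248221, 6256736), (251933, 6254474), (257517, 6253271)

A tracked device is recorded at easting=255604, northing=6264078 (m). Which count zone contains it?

Knoll

Cast a ray rightward from (255604, 6264078). For each polygon, the edges (by vertex number in listed order) whose endpoints lie on opposite sides of northing = 6264078, where each meets that height, and whether that is right or left of the point:
Ridge: 1–2 at easting≈256544.8 (right), 4–1 at easting≈258267.2 (right) → 2 crossings.
Basin: no edge straddles that height → 0 crossings.
Bench: no edge straddles that height → 0 crossings.
Knoll: 1–2 at easting≈257439.6 (right), 3–4 at easting≈252658.0 (left) → 1 crossing.
Ford: 3–4 at easting≈250674.6 (left), 6–1 at easting≈254819.4 (left) → 0 crossings.
Draw: no edge straddles that height → 0 crossings.
Only Knoll has an odd count, so the point is inside Knoll.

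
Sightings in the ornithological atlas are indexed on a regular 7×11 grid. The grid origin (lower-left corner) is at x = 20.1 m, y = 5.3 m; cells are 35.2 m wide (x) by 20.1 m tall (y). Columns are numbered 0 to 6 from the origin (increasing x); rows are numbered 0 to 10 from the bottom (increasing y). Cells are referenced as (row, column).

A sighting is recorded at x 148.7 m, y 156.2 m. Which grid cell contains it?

Column index: ⌊(148.7 − 20.1) / 35.2⌋ = ⌊3.653⌋ = 3
Row offset from origin: ⌊(156.2 − 5.3) / 20.1⌋ = ⌊7.507⌋ = 7 → row 7

(7, 3)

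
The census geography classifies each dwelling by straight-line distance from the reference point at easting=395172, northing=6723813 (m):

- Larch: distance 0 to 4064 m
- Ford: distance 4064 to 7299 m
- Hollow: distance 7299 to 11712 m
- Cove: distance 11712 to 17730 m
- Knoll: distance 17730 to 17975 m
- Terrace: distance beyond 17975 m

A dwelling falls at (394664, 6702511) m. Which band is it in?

Terrace

Distance = √((394664−395172)² + (6702511−6723813)²) = √(258064.000 + 453775204.000) = 21308.056 m.
17975 ≤ 21308.056 < ∞ → Terrace.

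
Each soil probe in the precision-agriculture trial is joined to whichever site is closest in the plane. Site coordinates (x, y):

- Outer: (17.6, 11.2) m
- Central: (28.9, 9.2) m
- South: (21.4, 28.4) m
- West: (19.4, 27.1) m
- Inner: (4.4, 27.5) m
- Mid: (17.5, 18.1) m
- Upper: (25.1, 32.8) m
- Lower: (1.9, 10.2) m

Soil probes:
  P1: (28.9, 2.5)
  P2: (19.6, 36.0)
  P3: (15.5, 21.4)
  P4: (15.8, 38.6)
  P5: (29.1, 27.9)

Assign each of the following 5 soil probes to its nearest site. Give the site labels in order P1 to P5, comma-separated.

P1 → Central (d²=44.89)
P2 → Upper (d²=40.49)
P3 → Mid (d²=14.89)
P4 → Upper (d²=120.13)
P5 → Upper (d²=40.01)

Central, Upper, Mid, Upper, Upper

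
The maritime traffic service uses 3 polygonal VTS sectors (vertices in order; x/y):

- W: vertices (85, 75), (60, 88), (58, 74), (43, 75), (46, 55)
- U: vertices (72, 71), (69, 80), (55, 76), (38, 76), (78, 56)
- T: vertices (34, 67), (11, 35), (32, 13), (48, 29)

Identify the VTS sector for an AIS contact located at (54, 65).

W

Cast a ray rightward from (54, 65). For each polygon, the edges (by vertex number in listed order) whose endpoints lie on opposite sides of y = 65, where each meets that height, and whether that is right or left of the point:
W: 4–5 at x≈44.5 (left), 5–1 at x≈65.5 (right) → 1 crossing.
U: 4–5 at x≈60.0 (right), 5–1 at x≈74.4 (right) → 2 crossings.
T: 1–2 at x≈32.6 (left), 4–1 at x≈34.7 (left) → 0 crossings.
Only W has an odd count, so the point is inside W.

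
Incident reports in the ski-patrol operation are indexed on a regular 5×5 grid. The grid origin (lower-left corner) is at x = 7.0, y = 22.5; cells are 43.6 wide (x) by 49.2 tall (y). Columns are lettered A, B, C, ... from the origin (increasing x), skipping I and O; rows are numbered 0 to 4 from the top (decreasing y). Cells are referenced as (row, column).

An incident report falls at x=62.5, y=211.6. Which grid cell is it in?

(1, B)

Column index: ⌊(62.5 − 7.0) / 43.6⌋ = ⌊1.273⌋ = 1 → column B
Row offset from origin: ⌊(211.6 − 22.5) / 49.2⌋ = ⌊3.843⌋ = 3 → row 1 (counted from top)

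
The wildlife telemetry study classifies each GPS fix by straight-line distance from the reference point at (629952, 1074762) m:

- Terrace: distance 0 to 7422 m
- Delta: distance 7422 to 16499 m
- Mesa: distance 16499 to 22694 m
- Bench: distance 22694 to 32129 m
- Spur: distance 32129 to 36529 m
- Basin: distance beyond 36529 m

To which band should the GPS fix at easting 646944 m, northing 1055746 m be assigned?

Bench

Distance = √((646944−629952)² + (1055746−1074762)²) = √(288728064.000 + 361608256.000) = 25501.692 m.
22694 ≤ 25501.692 < 32129 → Bench.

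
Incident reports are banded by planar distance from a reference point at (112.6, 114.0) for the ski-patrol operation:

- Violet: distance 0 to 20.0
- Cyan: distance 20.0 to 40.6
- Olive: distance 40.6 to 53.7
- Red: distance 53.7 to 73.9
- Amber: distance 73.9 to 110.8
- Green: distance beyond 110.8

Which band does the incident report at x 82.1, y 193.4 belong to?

Amber

Distance = √((82.1−112.6)² + (193.4−114.0)²) = √(930.250 + 6304.360) = 85.057.
73.9 ≤ 85.057 < 110.8 → Amber.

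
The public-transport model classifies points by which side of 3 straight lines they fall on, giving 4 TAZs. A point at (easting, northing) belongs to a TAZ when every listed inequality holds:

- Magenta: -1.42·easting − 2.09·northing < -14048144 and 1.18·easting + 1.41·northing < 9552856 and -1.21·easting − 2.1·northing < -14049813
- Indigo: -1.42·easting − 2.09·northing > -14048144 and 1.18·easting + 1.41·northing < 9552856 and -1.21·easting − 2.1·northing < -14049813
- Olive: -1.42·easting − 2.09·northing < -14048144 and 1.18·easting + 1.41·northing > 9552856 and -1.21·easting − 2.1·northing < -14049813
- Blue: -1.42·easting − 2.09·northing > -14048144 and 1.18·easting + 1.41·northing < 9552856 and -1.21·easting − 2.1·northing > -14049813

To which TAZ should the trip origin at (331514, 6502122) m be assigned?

-1.42·331514 − 2.09·6502122 = -14060184.860, which is < -14048144
1.18·331514 + 1.41·6502122 = 9559178.540, which is > 9552856
-1.21·331514 − 2.1·6502122 = -14055588.140, which is < -14049813
This sign pattern matches Olive.

Olive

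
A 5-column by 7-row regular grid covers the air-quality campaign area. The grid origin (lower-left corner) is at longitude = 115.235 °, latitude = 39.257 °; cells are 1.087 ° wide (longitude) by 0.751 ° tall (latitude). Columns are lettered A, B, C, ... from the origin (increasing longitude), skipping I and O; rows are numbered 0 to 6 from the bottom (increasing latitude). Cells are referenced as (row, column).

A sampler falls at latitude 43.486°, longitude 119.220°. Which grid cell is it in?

Column index: ⌊(119.220 − 115.235) / 1.087⌋ = ⌊3.666⌋ = 3 → column D
Row offset from origin: ⌊(43.486 − 39.257) / 0.751⌋ = ⌊5.631⌋ = 5 → row 5

(5, D)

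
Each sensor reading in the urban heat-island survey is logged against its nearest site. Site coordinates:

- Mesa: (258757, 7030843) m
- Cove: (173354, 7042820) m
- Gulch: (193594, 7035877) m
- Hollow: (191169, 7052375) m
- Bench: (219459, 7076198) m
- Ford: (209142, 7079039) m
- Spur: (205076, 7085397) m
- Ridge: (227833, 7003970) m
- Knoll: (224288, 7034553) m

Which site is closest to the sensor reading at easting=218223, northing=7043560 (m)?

Squared distances to each site:
Mesa: 1804727245.000; Cove: 2013774761.000; Gulch: 665616130.000; Hollow: 809623141.000; Bench: 1066766740.000; Ford: 1341224002.000; Spur: 1923178178.000; Ridge: 1659720200.000; Knoll: 117910274.000.
Minimum at Knoll.

Knoll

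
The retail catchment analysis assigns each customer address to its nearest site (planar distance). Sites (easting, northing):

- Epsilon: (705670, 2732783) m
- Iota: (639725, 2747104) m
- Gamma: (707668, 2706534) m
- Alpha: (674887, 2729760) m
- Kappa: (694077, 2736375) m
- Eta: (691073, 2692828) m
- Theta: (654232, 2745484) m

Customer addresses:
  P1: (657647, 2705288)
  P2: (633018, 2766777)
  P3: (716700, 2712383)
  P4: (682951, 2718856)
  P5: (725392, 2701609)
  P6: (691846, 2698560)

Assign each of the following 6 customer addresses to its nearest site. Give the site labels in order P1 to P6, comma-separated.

P1 → Alpha (d²=896096384.00)
P2 → Iota (d²=432010778.00)
P3 → Gamma (d²=115787825.00)
P4 → Alpha (d²=183925312.00)
P5 → Gamma (d²=338395801.00)
P6 → Eta (d²=33453353.00)

Alpha, Iota, Gamma, Alpha, Gamma, Eta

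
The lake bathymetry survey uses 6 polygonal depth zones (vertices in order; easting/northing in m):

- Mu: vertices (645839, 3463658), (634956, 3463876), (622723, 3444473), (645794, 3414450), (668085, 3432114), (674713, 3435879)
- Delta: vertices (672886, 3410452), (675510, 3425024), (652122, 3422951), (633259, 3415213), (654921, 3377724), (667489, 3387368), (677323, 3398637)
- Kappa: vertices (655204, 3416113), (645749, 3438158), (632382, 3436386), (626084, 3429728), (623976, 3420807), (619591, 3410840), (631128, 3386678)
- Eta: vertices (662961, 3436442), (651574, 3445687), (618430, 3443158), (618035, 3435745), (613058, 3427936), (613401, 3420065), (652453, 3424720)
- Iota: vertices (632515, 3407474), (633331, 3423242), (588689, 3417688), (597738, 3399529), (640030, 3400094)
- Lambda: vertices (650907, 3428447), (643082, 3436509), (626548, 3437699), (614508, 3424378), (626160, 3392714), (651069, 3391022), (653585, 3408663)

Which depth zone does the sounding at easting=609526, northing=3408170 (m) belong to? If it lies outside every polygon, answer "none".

Cast a ray rightward from (609526, 3408170). For each polygon, the edges (by vertex number in listed order) whose endpoints lie on opposite sides of northing = 3408170, where each meets that height, and whether that is right or left of the point:
Mu: no edge straddles that height → 0 crossings.
Delta: 4–5 at easting≈637328.6 (right), 7–1 at easting≈673743.0 (right) → 2 crossings.
Kappa: 6–7 at easting≈620865.9 (right), 7–1 at easting≈648707.1 (right) → 2 crossings.
Eta: no edge straddles that height → 0 crossings.
Iota: 1–2 at easting≈632551.0 (right), 3–4 at easting≈593432.0 (left) → 1 crossing.
Lambda: 4–5 at easting≈620472.4 (right), 6–7 at easting≈653514.7 (right) → 2 crossings.
Only Iota has an odd count, so the point is inside Iota.

Iota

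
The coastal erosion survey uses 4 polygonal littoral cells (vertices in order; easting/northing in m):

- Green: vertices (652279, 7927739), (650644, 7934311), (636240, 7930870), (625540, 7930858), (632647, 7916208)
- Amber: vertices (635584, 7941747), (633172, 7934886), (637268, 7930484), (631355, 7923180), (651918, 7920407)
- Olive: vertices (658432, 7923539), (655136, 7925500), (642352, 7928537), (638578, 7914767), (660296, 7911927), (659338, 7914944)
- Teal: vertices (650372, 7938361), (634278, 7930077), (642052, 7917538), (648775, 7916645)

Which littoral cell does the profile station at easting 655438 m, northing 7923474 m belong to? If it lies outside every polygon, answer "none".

Cast a ray rightward from (655438, 7923474). For each polygon, the edges (by vertex number in listed order) whose endpoints lie on opposite sides of northing = 7923474, where each meets that height, and whether that is right or left of the point:
Green: 4–5 at easting≈629122.1 (left), 5–1 at easting≈645017.7 (left) → 0 crossings.
Amber: 3–4 at easting≈631593.0 (left), 5–1 at easting≈649570.5 (left) → 0 crossings.
Olive: 3–4 at easting≈640964.4 (left), 6–1 at easting≈658438.9 (right) → 1 crossing.
Teal: 2–3 at easting≈638371.8 (left), 4–1 at easting≈649277.2 (left) → 0 crossings.
Only Olive has an odd count, so the point is inside Olive.

Olive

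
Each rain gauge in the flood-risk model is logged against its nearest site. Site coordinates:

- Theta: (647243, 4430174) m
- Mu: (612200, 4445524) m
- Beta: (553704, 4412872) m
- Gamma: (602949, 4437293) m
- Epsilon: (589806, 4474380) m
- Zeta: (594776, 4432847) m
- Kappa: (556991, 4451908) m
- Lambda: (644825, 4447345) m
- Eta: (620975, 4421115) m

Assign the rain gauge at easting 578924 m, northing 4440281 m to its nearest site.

Zeta

Squared distances to each site:
Theta: 4769637210.000; Mu: 1134781225.000; Beta: 1387301681.000; Gamma: 586128769.000; Epsilon: 1281159725.000; Zeta: 306550260.000; Kappa: 616243618.000; Lambda: 4392841897.000; Eta: 2135622157.000.
Minimum at Zeta.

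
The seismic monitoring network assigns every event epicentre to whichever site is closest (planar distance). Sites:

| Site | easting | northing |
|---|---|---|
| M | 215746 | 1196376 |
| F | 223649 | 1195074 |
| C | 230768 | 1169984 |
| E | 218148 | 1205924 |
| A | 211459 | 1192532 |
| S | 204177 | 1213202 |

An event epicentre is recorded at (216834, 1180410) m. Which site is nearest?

A

Squared distances to each site:
M: 256096900.000; F: 261477121.000; C: 302857832.000; E: 652690792.000; A: 175833509.000; S: 1235514913.000.
Minimum at A.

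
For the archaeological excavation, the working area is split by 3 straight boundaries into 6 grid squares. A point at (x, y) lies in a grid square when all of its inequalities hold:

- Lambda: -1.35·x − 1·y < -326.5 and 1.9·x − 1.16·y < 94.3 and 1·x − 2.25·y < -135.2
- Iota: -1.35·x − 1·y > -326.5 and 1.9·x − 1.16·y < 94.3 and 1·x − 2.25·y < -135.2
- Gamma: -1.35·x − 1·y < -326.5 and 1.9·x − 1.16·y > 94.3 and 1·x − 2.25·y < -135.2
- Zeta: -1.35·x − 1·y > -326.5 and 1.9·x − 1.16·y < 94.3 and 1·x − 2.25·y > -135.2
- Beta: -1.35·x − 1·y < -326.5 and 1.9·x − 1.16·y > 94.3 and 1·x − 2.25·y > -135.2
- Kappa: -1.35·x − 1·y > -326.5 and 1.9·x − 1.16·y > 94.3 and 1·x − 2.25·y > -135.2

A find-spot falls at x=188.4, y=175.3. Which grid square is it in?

-1.35·188.4 − 1·175.3 = -429.640, which is < -326.5
1.9·188.4 − 1.16·175.3 = 154.612, which is > 94.3
1·188.4 − 2.25·175.3 = -206.025, which is < -135.2
This sign pattern matches Gamma.

Gamma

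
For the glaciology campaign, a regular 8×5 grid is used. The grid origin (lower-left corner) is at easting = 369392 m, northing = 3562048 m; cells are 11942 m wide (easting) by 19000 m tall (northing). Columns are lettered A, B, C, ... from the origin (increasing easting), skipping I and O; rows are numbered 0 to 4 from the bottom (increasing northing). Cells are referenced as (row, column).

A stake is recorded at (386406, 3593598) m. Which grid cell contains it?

Column index: ⌊(386406 − 369392) / 11942⌋ = ⌊1.425⌋ = 1 → column B
Row offset from origin: ⌊(3593598 − 3562048) / 19000⌋ = ⌊1.661⌋ = 1 → row 1

(1, B)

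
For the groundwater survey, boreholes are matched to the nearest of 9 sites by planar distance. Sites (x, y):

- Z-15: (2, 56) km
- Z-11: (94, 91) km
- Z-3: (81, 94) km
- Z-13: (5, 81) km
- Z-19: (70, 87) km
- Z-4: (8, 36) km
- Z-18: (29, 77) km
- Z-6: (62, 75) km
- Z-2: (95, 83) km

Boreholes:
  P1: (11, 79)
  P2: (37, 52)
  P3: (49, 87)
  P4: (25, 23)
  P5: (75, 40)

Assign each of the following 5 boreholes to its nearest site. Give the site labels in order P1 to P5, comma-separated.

Z-13, Z-18, Z-6, Z-4, Z-6

P1 → Z-13 (d²=40.00)
P2 → Z-18 (d²=689.00)
P3 → Z-6 (d²=313.00)
P4 → Z-4 (d²=458.00)
P5 → Z-6 (d²=1394.00)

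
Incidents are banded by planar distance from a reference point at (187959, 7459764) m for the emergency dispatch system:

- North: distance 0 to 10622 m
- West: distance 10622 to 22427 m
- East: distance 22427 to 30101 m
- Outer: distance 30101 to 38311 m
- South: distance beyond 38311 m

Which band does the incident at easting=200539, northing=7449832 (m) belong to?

West

Distance = √((200539−187959)² + (7449832−7459764)²) = √(158256400.000 + 98644624.000) = 16028.132 m.
10622 ≤ 16028.132 < 22427 → West.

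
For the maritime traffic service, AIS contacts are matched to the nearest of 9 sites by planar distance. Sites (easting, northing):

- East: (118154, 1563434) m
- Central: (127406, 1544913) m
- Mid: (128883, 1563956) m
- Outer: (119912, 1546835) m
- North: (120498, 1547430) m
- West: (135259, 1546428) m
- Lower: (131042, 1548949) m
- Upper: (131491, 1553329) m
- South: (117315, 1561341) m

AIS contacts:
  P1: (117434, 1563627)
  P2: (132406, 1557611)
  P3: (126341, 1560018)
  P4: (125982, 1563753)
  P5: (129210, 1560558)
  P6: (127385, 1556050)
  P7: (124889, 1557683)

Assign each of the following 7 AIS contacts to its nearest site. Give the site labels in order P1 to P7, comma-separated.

East, Upper, Mid, Mid, Mid, Upper, Mid

P1 → East (d²=555649.00)
P2 → Upper (d²=19172749.00)
P3 → Mid (d²=21969608.00)
P4 → Mid (d²=8457010.00)
P5 → Mid (d²=11653333.00)
P6 → Upper (d²=24263077.00)
P7 → Mid (d²=55302565.00)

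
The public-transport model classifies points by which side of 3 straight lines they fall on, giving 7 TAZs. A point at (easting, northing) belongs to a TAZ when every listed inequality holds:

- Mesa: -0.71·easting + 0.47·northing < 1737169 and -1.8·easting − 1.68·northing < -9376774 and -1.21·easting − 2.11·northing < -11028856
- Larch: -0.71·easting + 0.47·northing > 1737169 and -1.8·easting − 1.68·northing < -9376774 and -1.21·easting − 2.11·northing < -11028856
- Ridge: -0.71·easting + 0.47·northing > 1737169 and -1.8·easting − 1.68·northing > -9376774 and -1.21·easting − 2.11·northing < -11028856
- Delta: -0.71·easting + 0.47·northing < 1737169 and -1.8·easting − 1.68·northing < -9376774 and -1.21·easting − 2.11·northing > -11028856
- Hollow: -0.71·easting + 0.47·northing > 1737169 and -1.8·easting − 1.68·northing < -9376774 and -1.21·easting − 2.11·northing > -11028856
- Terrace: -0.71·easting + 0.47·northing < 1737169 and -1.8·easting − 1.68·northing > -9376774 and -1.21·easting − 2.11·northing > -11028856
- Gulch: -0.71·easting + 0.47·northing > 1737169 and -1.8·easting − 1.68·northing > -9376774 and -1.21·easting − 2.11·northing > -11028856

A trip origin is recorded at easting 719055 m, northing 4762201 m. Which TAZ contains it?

Terrace

-0.71·719055 + 0.47·4762201 = 1727705.420, which is < 1737169
-1.8·719055 − 1.68·4762201 = -9294796.680, which is > -9376774
-1.21·719055 − 2.11·4762201 = -10918300.660, which is > -11028856
This sign pattern matches Terrace.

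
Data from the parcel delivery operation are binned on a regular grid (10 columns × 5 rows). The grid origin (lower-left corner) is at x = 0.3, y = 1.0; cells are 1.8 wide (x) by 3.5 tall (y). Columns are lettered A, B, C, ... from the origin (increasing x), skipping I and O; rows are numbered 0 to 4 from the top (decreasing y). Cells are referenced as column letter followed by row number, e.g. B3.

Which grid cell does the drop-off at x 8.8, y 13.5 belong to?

Column index: ⌊(8.8 − 0.3) / 1.8⌋ = ⌊4.722⌋ = 4 → column E
Row offset from origin: ⌊(13.5 − 1.0) / 3.5⌋ = ⌊3.571⌋ = 3 → row 1 (counted from top)

E1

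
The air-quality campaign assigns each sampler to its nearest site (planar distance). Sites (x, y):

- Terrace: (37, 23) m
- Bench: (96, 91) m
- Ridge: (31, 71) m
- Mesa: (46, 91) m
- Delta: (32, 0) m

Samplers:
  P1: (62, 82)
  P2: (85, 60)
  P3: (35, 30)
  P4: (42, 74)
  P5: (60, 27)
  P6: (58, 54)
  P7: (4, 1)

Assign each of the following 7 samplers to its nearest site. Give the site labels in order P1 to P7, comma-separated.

Mesa, Bench, Terrace, Ridge, Terrace, Ridge, Delta

P1 → Mesa (d²=337.00)
P2 → Bench (d²=1082.00)
P3 → Terrace (d²=53.00)
P4 → Ridge (d²=130.00)
P5 → Terrace (d²=545.00)
P6 → Ridge (d²=1018.00)
P7 → Delta (d²=785.00)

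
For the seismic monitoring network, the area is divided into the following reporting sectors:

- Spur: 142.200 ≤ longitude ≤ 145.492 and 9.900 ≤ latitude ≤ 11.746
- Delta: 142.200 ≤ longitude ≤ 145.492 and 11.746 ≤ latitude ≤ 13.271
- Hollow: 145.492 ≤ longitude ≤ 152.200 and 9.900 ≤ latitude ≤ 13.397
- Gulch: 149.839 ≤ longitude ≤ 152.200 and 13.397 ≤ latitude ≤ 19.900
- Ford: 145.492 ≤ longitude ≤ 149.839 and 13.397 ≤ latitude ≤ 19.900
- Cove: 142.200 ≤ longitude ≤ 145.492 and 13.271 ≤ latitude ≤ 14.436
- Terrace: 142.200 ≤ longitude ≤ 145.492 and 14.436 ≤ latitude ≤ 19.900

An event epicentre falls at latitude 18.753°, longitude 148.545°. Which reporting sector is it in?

The point has longitude = 148.545 and latitude = 18.753.
Only Ford satisfies 145.492 ≤ longitude ≤ 149.839 and 13.397 ≤ latitude ≤ 19.900.

Ford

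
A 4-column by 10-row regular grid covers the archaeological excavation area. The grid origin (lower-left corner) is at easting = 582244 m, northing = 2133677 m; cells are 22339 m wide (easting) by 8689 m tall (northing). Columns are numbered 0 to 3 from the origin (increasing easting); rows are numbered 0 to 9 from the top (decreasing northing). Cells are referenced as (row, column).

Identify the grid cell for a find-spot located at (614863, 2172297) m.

Column index: ⌊(614863 − 582244) / 22339⌋ = ⌊1.460⌋ = 1
Row offset from origin: ⌊(2172297 − 2133677) / 8689⌋ = ⌊4.445⌋ = 4 → row 5 (counted from top)

(5, 1)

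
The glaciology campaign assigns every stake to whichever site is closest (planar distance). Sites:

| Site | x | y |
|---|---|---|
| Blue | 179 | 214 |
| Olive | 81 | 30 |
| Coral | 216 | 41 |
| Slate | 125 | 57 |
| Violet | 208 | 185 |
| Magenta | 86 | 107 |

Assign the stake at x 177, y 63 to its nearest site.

Squared distances to each site:
Blue: 22805.000; Olive: 10305.000; Coral: 2005.000; Slate: 2740.000; Violet: 15845.000; Magenta: 10217.000.
Minimum at Coral.

Coral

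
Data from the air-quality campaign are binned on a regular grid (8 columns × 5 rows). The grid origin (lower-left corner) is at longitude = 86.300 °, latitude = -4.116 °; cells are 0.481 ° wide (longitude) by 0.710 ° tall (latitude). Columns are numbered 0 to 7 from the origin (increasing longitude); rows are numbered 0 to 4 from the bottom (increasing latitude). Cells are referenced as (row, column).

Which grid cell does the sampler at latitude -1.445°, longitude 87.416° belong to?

(3, 2)

Column index: ⌊(87.416 − 86.300) / 0.481⌋ = ⌊2.320⌋ = 2
Row offset from origin: ⌊(-1.445 − -4.116) / 0.710⌋ = ⌊3.762⌋ = 3 → row 3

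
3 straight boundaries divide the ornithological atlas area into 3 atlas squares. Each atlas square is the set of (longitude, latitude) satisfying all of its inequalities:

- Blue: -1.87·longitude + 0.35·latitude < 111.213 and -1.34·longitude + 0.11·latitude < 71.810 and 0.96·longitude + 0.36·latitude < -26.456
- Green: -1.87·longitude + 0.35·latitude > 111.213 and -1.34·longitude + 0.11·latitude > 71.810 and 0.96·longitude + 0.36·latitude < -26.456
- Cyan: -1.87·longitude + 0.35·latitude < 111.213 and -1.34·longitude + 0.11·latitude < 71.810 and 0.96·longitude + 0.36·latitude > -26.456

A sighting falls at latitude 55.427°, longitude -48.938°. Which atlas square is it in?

Blue

-1.87·-48.938 + 0.35·55.427 = 110.914, which is < 111.213
-1.34·-48.938 + 0.11·55.427 = 71.674, which is < 71.810
0.96·-48.938 + 0.36·55.427 = -27.027, which is < -26.456
This sign pattern matches Blue.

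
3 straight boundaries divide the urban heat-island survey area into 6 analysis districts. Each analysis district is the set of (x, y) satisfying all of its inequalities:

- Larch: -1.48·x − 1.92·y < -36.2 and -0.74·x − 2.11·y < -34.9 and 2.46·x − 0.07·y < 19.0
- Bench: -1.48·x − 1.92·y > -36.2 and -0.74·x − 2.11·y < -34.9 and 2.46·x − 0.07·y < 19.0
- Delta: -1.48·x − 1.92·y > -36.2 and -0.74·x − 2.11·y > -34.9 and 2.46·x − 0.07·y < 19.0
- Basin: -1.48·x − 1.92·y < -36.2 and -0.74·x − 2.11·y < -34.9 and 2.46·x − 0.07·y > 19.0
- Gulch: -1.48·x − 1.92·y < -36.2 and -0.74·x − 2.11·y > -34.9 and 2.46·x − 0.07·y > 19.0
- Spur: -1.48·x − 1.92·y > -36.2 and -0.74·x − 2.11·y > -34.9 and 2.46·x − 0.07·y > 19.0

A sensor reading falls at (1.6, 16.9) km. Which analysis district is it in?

-1.48·1.6 − 1.92·16.9 = -34.816, which is > -36.2
-0.74·1.6 − 2.11·16.9 = -36.843, which is < -34.9
2.46·1.6 − 0.07·16.9 = 2.753, which is < 19.0
This sign pattern matches Bench.

Bench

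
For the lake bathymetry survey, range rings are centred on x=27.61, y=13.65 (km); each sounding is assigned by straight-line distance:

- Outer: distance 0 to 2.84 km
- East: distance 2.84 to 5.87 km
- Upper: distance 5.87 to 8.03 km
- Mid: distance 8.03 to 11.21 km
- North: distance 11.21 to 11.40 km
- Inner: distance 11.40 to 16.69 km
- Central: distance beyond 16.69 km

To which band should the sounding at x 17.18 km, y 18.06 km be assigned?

Distance = √((17.18−27.61)² + (18.06−13.65)²) = √(108.785 + 19.448) = 11.324 km.
11.21 ≤ 11.324 < 11.40 → North.

North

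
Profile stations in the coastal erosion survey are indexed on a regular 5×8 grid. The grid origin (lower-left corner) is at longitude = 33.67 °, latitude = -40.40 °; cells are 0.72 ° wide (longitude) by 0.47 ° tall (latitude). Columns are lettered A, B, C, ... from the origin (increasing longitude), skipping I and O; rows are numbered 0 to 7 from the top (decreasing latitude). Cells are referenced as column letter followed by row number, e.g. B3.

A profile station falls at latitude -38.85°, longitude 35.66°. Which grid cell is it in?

Column index: ⌊(35.66 − 33.67) / 0.72⌋ = ⌊2.764⌋ = 2 → column C
Row offset from origin: ⌊(-38.85 − -40.40) / 0.47⌋ = ⌊3.298⌋ = 3 → row 4 (counted from top)

C4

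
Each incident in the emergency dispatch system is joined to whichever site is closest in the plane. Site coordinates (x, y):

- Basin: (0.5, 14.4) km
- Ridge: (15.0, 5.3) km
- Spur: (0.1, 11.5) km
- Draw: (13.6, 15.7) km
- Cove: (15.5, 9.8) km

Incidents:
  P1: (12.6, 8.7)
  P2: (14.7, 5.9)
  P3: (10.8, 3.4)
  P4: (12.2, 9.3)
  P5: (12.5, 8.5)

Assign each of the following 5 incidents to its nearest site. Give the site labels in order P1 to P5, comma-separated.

Cove, Ridge, Ridge, Cove, Cove

P1 → Cove (d²=9.62)
P2 → Ridge (d²=0.45)
P3 → Ridge (d²=21.25)
P4 → Cove (d²=11.14)
P5 → Cove (d²=10.69)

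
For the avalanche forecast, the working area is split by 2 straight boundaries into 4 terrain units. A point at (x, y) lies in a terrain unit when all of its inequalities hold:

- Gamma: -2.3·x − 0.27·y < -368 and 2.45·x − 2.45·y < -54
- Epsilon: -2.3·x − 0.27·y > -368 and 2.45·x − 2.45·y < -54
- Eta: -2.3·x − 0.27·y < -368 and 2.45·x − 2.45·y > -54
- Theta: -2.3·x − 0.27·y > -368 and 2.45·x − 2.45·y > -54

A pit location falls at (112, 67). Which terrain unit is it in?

Theta

-2.3·112 − 0.27·67 = -275.690, which is > -368
2.45·112 − 2.45·67 = 110.250, which is > -54
This sign pattern matches Theta.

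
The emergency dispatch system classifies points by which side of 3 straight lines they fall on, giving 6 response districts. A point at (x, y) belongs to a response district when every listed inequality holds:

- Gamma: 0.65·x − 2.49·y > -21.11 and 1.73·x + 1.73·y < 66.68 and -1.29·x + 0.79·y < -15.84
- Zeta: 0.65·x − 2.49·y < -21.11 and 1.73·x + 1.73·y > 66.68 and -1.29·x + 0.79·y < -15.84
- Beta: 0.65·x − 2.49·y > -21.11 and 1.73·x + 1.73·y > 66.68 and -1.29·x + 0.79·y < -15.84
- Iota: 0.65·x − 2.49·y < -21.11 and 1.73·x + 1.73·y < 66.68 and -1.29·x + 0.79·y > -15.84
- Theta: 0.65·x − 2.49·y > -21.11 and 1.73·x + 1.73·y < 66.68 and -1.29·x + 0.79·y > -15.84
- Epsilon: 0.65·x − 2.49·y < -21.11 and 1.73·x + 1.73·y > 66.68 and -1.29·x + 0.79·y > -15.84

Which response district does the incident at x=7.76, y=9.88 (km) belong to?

Theta

0.65·7.76 − 2.49·9.88 = -19.557, which is > -21.11
1.73·7.76 + 1.73·9.88 = 30.517, which is < 66.68
-1.29·7.76 + 0.79·9.88 = -2.205, which is > -15.84
This sign pattern matches Theta.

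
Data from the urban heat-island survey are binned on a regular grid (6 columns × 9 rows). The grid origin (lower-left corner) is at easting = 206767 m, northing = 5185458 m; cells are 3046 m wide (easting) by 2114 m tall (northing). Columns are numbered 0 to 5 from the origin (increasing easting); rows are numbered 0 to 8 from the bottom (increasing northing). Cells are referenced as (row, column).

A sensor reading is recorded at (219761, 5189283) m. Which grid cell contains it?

(1, 4)

Column index: ⌊(219761 − 206767) / 3046⌋ = ⌊4.266⌋ = 4
Row offset from origin: ⌊(5189283 − 5185458) / 2114⌋ = ⌊1.809⌋ = 1 → row 1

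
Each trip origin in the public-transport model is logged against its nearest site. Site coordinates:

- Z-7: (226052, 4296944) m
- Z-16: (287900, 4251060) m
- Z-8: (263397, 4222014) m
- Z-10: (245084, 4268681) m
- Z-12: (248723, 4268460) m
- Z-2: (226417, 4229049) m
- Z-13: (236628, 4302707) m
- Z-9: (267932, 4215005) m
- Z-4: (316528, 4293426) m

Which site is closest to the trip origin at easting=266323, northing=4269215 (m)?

Squared distances to each site:
Z-7: 2390650882.000; Z-16: 795170954.000; Z-8: 2236495877.000; Z-10: 451380277.000; Z-12: 310330025.000; Z-2: 3205796392.000; Z-13: 2003507089.000; Z-9: 2941312981.000; Z-4: 3106714546.000.
Minimum at Z-12.

Z-12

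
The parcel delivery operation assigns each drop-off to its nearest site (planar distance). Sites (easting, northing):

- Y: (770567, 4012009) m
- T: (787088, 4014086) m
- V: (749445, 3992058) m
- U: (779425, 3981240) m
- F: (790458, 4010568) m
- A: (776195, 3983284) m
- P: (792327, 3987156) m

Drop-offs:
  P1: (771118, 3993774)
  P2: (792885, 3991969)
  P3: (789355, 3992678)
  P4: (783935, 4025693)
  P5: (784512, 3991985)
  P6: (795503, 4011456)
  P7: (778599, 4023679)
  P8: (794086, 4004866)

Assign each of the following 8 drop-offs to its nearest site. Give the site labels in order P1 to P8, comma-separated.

A, P, P, T, P, F, T, F

P1 → A (d²=135816029.00)
P2 → P (d²=23476333.00)
P3 → P (d²=39325268.00)
P4 → T (d²=144663858.00)
P5 → P (d²=84393466.00)
P6 → F (d²=26240569.00)
P7 → T (d²=164088770.00)
P8 → F (d²=45675188.00)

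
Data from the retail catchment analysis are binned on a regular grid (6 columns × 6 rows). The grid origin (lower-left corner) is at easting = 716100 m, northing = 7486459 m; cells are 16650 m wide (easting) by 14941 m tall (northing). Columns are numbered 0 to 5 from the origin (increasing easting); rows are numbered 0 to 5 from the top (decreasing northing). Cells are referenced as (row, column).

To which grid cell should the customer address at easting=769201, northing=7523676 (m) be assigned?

Column index: ⌊(769201 − 716100) / 16650⌋ = ⌊3.189⌋ = 3
Row offset from origin: ⌊(7523676 − 7486459) / 14941⌋ = ⌊2.491⌋ = 2 → row 3 (counted from top)

(3, 3)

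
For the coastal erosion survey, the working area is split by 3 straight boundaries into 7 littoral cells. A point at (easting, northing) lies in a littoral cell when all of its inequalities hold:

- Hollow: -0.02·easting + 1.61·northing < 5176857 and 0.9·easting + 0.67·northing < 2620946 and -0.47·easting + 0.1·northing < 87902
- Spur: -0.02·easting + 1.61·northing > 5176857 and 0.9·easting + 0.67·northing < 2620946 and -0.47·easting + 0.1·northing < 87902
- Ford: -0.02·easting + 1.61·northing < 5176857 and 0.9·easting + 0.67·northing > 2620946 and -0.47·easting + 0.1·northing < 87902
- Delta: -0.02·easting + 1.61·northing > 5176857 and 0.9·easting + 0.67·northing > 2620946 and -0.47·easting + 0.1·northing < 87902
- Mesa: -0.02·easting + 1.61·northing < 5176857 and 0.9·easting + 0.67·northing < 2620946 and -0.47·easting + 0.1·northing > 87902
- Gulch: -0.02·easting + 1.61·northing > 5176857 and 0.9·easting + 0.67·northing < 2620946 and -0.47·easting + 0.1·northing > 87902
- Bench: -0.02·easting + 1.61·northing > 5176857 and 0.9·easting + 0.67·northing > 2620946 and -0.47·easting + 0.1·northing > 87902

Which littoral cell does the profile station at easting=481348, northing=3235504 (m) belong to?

Gulch

-0.02·481348 + 1.61·3235504 = 5199534.480, which is > 5176857
0.9·481348 + 0.67·3235504 = 2601000.880, which is < 2620946
-0.47·481348 + 0.1·3235504 = 97316.840, which is > 87902
This sign pattern matches Gulch.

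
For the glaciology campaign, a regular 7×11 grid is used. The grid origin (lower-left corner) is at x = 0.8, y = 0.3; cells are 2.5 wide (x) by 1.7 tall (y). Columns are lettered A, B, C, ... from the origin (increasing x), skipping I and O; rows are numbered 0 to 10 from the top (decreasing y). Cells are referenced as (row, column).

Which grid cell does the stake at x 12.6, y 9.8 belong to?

Column index: ⌊(12.6 − 0.8) / 2.5⌋ = ⌊4.720⌋ = 4 → column E
Row offset from origin: ⌊(9.8 − 0.3) / 1.7⌋ = ⌊5.588⌋ = 5 → row 5 (counted from top)

(5, E)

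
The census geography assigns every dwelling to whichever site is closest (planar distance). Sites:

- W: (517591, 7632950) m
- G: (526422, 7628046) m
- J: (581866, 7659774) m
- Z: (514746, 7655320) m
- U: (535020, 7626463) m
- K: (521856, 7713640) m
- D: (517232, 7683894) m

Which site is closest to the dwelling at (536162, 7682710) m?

Squared distances to each site:
W: 2820939641.000; G: 3083020496.000; J: 2614915712.000; Z: 1208857156.000; U: 3165029173.000; K: 1161326536.000; D: 359746756.000.
Minimum at D.

D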